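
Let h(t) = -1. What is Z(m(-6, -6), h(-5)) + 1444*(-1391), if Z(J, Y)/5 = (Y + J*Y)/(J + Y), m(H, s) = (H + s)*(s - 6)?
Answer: -287231097/143 ≈ -2.0086e+6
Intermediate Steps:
m(H, s) = (-6 + s)*(H + s) (m(H, s) = (H + s)*(-6 + s) = (-6 + s)*(H + s))
Z(J, Y) = 5*(Y + J*Y)/(J + Y) (Z(J, Y) = 5*((Y + J*Y)/(J + Y)) = 5*(Y + J*Y)/(J + Y))
Z(m(-6, -6), h(-5)) + 1444*(-1391) = 5*(-1)*(1 + ((-6)² - 6*(-6) - 6*(-6) - 6*(-6)))/(((-6)² - 6*(-6) - 6*(-6) - 6*(-6)) - 1) + 1444*(-1391) = 5*(-1)*(1 + (36 + 36 + 36 + 36))/((36 + 36 + 36 + 36) - 1) - 2008604 = 5*(-1)*(1 + 144)/(144 - 1) - 2008604 = 5*(-1)*145/143 - 2008604 = 5*(-1)*(1/143)*145 - 2008604 = -725/143 - 2008604 = -287231097/143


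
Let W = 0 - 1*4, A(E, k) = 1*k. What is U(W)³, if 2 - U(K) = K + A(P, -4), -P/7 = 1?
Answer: 1000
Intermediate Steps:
P = -7 (P = -7*1 = -7)
A(E, k) = k
W = -4 (W = 0 - 4 = -4)
U(K) = 6 - K (U(K) = 2 - (K - 4) = 2 - (-4 + K) = 2 + (4 - K) = 6 - K)
U(W)³ = (6 - 1*(-4))³ = (6 + 4)³ = 10³ = 1000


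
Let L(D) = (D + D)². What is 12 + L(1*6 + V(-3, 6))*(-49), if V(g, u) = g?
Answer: -1752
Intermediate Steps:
L(D) = 4*D² (L(D) = (2*D)² = 4*D²)
12 + L(1*6 + V(-3, 6))*(-49) = 12 + (4*(1*6 - 3)²)*(-49) = 12 + (4*(6 - 3)²)*(-49) = 12 + (4*3²)*(-49) = 12 + (4*9)*(-49) = 12 + 36*(-49) = 12 - 1764 = -1752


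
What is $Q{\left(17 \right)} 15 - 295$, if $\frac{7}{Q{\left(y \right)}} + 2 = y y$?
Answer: $- \frac{12080}{41} \approx -294.63$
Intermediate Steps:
$Q{\left(y \right)} = \frac{7}{-2 + y^{2}}$ ($Q{\left(y \right)} = \frac{7}{-2 + y y} = \frac{7}{-2 + y^{2}}$)
$Q{\left(17 \right)} 15 - 295 = \frac{7}{-2 + 17^{2}} \cdot 15 - 295 = \frac{7}{-2 + 289} \cdot 15 - 295 = \frac{7}{287} \cdot 15 - 295 = 7 \cdot \frac{1}{287} \cdot 15 - 295 = \frac{1}{41} \cdot 15 - 295 = \frac{15}{41} - 295 = - \frac{12080}{41}$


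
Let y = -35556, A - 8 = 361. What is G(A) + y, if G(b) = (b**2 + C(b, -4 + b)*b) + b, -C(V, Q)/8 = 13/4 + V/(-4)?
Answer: 363702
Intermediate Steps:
C(V, Q) = -26 + 2*V (C(V, Q) = -8*(13/4 + V/(-4)) = -8*(13*(1/4) + V*(-1/4)) = -8*(13/4 - V/4) = -26 + 2*V)
A = 369 (A = 8 + 361 = 369)
G(b) = b + b**2 + b*(-26 + 2*b) (G(b) = (b**2 + (-26 + 2*b)*b) + b = (b**2 + b*(-26 + 2*b)) + b = b + b**2 + b*(-26 + 2*b))
G(A) + y = 369*(-25 + 3*369) - 35556 = 369*(-25 + 1107) - 35556 = 369*1082 - 35556 = 399258 - 35556 = 363702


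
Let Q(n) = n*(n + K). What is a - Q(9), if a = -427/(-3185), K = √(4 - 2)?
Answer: -36794/455 - 9*√2 ≈ -93.594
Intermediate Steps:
K = √2 ≈ 1.4142
Q(n) = n*(n + √2)
a = 61/455 (a = -427*(-1/3185) = 61/455 ≈ 0.13407)
a - Q(9) = 61/455 - 9*(9 + √2) = 61/455 - (81 + 9*√2) = 61/455 + (-81 - 9*√2) = -36794/455 - 9*√2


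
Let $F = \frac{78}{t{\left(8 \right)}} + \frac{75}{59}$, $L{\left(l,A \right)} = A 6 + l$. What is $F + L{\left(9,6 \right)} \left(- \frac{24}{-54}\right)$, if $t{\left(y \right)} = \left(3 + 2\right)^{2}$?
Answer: $\frac{35977}{1475} \approx 24.391$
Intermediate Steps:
$L{\left(l,A \right)} = l + 6 A$ ($L{\left(l,A \right)} = 6 A + l = l + 6 A$)
$t{\left(y \right)} = 25$ ($t{\left(y \right)} = 5^{2} = 25$)
$F = \frac{6477}{1475}$ ($F = \frac{78}{25} + \frac{75}{59} = \frac{6477}{1475} \approx 4.3912$)
$F + L{\left(9,6 \right)} \left(- \frac{24}{-54}\right) = \frac{6477}{1475} + \left(9 + 6 \cdot 6\right) \left(- \frac{24}{-54}\right) = \frac{6477}{1475} + \left(9 + 36\right) \left(\left(-24\right) \left(- \frac{1}{54}\right)\right) = \frac{6477}{1475} + 45 \cdot \frac{4}{9} = \frac{6477}{1475} + 20 = \frac{35977}{1475}$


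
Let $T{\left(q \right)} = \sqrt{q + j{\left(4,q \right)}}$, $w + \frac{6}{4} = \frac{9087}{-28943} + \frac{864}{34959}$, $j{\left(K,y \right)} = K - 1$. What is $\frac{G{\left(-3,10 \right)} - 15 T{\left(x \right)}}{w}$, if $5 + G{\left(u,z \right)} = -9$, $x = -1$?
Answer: $\frac{9443637812}{1206928791} + \frac{3372727790 \sqrt{2}}{402309597} \approx 19.68$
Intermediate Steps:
$j{\left(K,y \right)} = -1 + K$
$G{\left(u,z \right)} = -14$ ($G{\left(u,z \right)} = -5 - 9 = -14$)
$w = - \frac{1206928791}{674545558}$ ($w = - \frac{3}{2} + \left(\frac{9087}{-28943} + \frac{864}{34959}\right) = - \frac{3}{2} + \left(9087 \left(- \frac{1}{28943}\right) + 864 \cdot \frac{1}{34959}\right) = - \frac{3}{2} + \left(- \frac{9087}{28943} + \frac{288}{11653}\right) = - \frac{3}{2} - \frac{97555227}{337272779} = - \frac{1206928791}{674545558} \approx -1.7892$)
$T{\left(q \right)} = \sqrt{3 + q}$ ($T{\left(q \right)} = \sqrt{q + \left(-1 + 4\right)} = \sqrt{q + 3} = \sqrt{3 + q}$)
$\frac{G{\left(-3,10 \right)} - 15 T{\left(x \right)}}{w} = \frac{-14 - 15 \sqrt{3 - 1}}{- \frac{1206928791}{674545558}} = \left(-14 - 15 \sqrt{2}\right) \left(- \frac{674545558}{1206928791}\right) = \frac{9443637812}{1206928791} + \frac{3372727790 \sqrt{2}}{402309597}$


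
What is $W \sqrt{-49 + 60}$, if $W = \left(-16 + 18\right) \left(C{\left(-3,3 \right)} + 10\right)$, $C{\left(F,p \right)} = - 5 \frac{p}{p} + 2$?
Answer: $14 \sqrt{11} \approx 46.433$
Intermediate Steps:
$C{\left(F,p \right)} = -3$ ($C{\left(F,p \right)} = \left(-5\right) 1 + 2 = -5 + 2 = -3$)
$W = 14$ ($W = \left(-16 + 18\right) \left(-3 + 10\right) = 2 \cdot 7 = 14$)
$W \sqrt{-49 + 60} = 14 \sqrt{-49 + 60} = 14 \sqrt{11}$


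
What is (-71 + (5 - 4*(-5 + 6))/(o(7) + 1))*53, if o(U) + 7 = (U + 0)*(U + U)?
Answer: -346143/92 ≈ -3762.4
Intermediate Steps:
o(U) = -7 + 2*U**2 (o(U) = -7 + (U + 0)*(U + U) = -7 + U*(2*U) = -7 + 2*U**2)
(-71 + (5 - 4*(-5 + 6))/(o(7) + 1))*53 = (-71 + (5 - 4*(-5 + 6))/((-7 + 2*7**2) + 1))*53 = (-71 + (5 - 4*1)/((-7 + 2*49) + 1))*53 = (-71 + (5 - 4)/((-7 + 98) + 1))*53 = (-71 + 1/(91 + 1))*53 = (-71 + 1/92)*53 = -6531/92*53 = -346143/92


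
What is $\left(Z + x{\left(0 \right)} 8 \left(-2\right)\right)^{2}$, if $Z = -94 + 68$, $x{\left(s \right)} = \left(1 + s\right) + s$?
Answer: $1764$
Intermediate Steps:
$x{\left(s \right)} = 1 + 2 s$
$Z = -26$
$\left(Z + x{\left(0 \right)} 8 \left(-2\right)\right)^{2} = \left(-26 + \left(1 + 2 \cdot 0\right) 8 \left(-2\right)\right)^{2} = \left(-26 + \left(1 + 0\right) 8 \left(-2\right)\right)^{2} = \left(-26 + 1 \cdot 8 \left(-2\right)\right)^{2} = \left(-26 + 8 \left(-2\right)\right)^{2} = \left(-26 - 16\right)^{2} = \left(-42\right)^{2} = 1764$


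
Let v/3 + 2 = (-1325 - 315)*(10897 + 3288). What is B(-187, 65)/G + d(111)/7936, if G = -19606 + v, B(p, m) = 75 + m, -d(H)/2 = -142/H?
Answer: 1231416323/3843449009472 ≈ 0.00032039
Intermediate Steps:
d(H) = 284/H (d(H) = -(-284)/H = 284/H)
v = -69790206 (v = -6 + 3*((-1325 - 315)*(10897 + 3288)) = -6 + 3*(-1640*14185) = -6 + 3*(-23263400) = -6 - 69790200 = -69790206)
G = -69809812 (G = -19606 - 69790206 = -69809812)
B(-187, 65)/G + d(111)/7936 = (75 + 65)/(-69809812) + (284/111)/7936 = 140*(-1/69809812) + (284*(1/111))*(1/7936) = -35/17452453 + (284/111)*(1/7936) = -35/17452453 + 71/220224 = 1231416323/3843449009472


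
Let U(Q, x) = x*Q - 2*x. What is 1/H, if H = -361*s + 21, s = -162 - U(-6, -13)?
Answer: 1/96047 ≈ 1.0412e-5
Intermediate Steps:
U(Q, x) = -2*x + Q*x (U(Q, x) = Q*x - 2*x = -2*x + Q*x)
s = -266 (s = -162 - (-13)*(-2 - 6) = -162 - (-13)*(-8) = -162 - 1*104 = -162 - 104 = -266)
H = 96047 (H = -361*(-266) + 21 = 96026 + 21 = 96047)
1/H = 1/96047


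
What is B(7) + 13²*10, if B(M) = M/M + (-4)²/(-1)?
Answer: 1675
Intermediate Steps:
B(M) = -15 (B(M) = 1 + 16*(-1) = 1 - 16 = -15)
B(7) + 13²*10 = -15 + 13²*10 = -15 + 169*10 = -15 + 1690 = 1675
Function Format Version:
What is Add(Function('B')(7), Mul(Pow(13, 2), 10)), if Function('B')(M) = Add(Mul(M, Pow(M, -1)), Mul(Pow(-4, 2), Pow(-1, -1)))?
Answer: 1675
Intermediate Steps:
Function('B')(M) = -15 (Function('B')(M) = Add(1, Mul(16, -1)) = Add(1, -16) = -15)
Add(Function('B')(7), Mul(Pow(13, 2), 10)) = Add(-15, Mul(Pow(13, 2), 10)) = Add(-15, Mul(169, 10)) = Add(-15, 1690) = 1675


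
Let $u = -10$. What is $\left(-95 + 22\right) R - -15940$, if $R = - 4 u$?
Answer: $13020$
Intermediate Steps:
$R = 40$ ($R = \left(-4\right) \left(-10\right) = 40$)
$\left(-95 + 22\right) R - -15940 = \left(-95 + 22\right) 40 - -15940 = \left(-73\right) 40 + 15940 = -2920 + 15940 = 13020$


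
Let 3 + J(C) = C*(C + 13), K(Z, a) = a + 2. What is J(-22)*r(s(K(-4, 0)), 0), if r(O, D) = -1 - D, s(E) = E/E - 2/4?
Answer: -195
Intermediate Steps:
K(Z, a) = 2 + a
s(E) = ½ (s(E) = 1 - 2*¼ = 1 - ½ = ½)
J(C) = -3 + C*(13 + C) (J(C) = -3 + C*(C + 13) = -3 + C*(13 + C))
J(-22)*r(s(K(-4, 0)), 0) = (-3 + (-22)² + 13*(-22))*(-1 - 1*0) = (-3 + 484 - 286)*(-1 + 0) = 195*(-1) = -195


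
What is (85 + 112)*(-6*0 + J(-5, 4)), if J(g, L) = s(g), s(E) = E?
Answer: -985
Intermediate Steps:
J(g, L) = g
(85 + 112)*(-6*0 + J(-5, 4)) = (85 + 112)*(-6*0 - 5) = 197*(0 - 5) = 197*(-5) = -985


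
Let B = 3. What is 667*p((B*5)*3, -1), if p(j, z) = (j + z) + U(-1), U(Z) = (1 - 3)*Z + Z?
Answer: 30015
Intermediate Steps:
U(Z) = -Z (U(Z) = -2*Z + Z = -Z)
p(j, z) = 1 + j + z (p(j, z) = (j + z) - 1*(-1) = (j + z) + 1 = 1 + j + z)
667*p((B*5)*3, -1) = 667*(1 + (3*5)*3 - 1) = 667*(1 + 15*3 - 1) = 667*(1 + 45 - 1) = 667*45 = 30015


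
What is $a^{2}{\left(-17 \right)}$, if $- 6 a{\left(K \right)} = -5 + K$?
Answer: $\frac{121}{9} \approx 13.444$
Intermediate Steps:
$a{\left(K \right)} = \frac{5}{6} - \frac{K}{6}$ ($a{\left(K \right)} = - \frac{-5 + K}{6} = \frac{5}{6} - \frac{K}{6}$)
$a^{2}{\left(-17 \right)} = \left(\frac{5}{6} - - \frac{17}{6}\right)^{2} = \left(\frac{5}{6} + \frac{17}{6}\right)^{2} = \left(\frac{11}{3}\right)^{2} = \frac{121}{9}$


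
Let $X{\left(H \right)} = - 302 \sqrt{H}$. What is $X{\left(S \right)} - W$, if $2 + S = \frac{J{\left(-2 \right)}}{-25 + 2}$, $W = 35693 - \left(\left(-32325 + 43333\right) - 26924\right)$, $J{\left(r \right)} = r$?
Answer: $-51609 - \frac{604 i \sqrt{253}}{23} \approx -51609.0 - 417.7 i$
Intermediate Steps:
$W = 51609$ ($W = 35693 - \left(11008 - 26924\right) = 35693 - -15916 = 35693 + 15916 = 51609$)
$S = - \frac{44}{23}$ ($S = -2 - \frac{2}{-25 + 2} = -2 - \frac{2}{-23} = -2 - - \frac{2}{23} = -2 + \frac{2}{23} = - \frac{44}{23} \approx -1.913$)
$X{\left(S \right)} - W = - 302 \sqrt{- \frac{44}{23}} - 51609 = - 302 \frac{2 i \sqrt{253}}{23} - 51609 = - \frac{604 i \sqrt{253}}{23} - 51609 = -51609 - \frac{604 i \sqrt{253}}{23}$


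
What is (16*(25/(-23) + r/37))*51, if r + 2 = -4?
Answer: -867408/851 ≈ -1019.3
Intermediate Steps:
r = -6 (r = -2 - 4 = -6)
(16*(25/(-23) + r/37))*51 = (16*(25/(-23) - 6/37))*51 = (16*(25*(-1/23) - 6*1/37))*51 = (16*(-25/23 - 6/37))*51 = (16*(-1063/851))*51 = -17008/851*51 = -867408/851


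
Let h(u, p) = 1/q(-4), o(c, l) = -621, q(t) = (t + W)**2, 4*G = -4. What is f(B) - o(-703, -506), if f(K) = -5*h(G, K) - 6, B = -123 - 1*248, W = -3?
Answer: 30130/49 ≈ 614.90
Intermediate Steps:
G = -1 (G = (1/4)*(-4) = -1)
q(t) = (-3 + t)**2 (q(t) = (t - 3)**2 = (-3 + t)**2)
h(u, p) = 1/49 (h(u, p) = 1/(-3 - 4)**2 = 1/(-7)**2 = 1/49)
B = -371 (B = -123 - 248 = -371)
f(K) = -299/49 (f(K) = -5*1/49 - 6 = -5/49 - 6 = -299/49)
f(B) - o(-703, -506) = -299/49 - 1*(-621) = -299/49 + 621 = 30130/49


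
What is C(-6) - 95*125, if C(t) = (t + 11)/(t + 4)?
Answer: -23755/2 ≈ -11878.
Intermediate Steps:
C(t) = (11 + t)/(4 + t)
C(-6) - 95*125 = (11 - 6)/(4 - 6) - 95*125 = 5/(-2) - 11875 = -½*5 - 11875 = -5/2 - 11875 = -23755/2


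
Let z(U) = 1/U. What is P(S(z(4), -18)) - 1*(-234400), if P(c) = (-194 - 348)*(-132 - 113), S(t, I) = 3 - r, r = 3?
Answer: 367190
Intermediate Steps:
S(t, I) = 0 (S(t, I) = 3 - 1*3 = 3 - 3 = 0)
P(c) = 132790 (P(c) = -542*(-245) = 132790)
P(S(z(4), -18)) - 1*(-234400) = 132790 - 1*(-234400) = 132790 + 234400 = 367190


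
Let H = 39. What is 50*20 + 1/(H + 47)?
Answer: 86001/86 ≈ 1000.0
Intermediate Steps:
50*20 + 1/(H + 47) = 50*20 + 1/(39 + 47) = 1000 + 1/86 = 86001/86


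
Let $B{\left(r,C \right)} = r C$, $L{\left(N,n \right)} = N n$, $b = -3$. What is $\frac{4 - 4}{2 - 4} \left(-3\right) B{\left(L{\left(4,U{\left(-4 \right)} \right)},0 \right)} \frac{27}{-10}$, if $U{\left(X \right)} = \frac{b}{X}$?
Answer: $0$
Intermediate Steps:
$U{\left(X \right)} = - \frac{3}{X}$
$B{\left(r,C \right)} = C r$
$\frac{4 - 4}{2 - 4} \left(-3\right) B{\left(L{\left(4,U{\left(-4 \right)} \right)},0 \right)} \frac{27}{-10} = \frac{4 - 4}{2 - 4} \left(-3\right) 0 \cdot 4 \left(- \frac{3}{-4}\right) \frac{27}{-10} = \frac{0}{-2} \left(-3\right) 0 \cdot 4 \left(\left(-3\right) \left(- \frac{1}{4}\right)\right) 27 \left(- \frac{1}{10}\right) = 0 \left(- \frac{1}{2}\right) \left(-3\right) 0 \cdot 4 \cdot \frac{3}{4} \left(- \frac{27}{10}\right) = 0 \left(-3\right) 0 \cdot 3 \left(- \frac{27}{10}\right) = 0 \cdot 0 \left(- \frac{27}{10}\right) = 0 \left(- \frac{27}{10}\right) = 0$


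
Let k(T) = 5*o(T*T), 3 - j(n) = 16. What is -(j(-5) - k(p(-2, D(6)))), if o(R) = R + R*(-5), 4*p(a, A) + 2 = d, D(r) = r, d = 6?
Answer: -7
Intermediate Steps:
p(a, A) = 1 (p(a, A) = -½ + (¼)*6 = -½ + 3/2 = 1)
j(n) = -13 (j(n) = 3 - 1*16 = 3 - 16 = -13)
o(R) = -4*R (o(R) = R - 5*R = -4*R)
k(T) = -20*T² (k(T) = 5*(-4*T*T) = 5*(-4*T²) = -20*T²)
-(j(-5) - k(p(-2, D(6)))) = -(-13 - (-20)*1²) = -(-13 - (-20)) = -(-13 - 1*(-20)) = -(-13 + 20) = -1*7 = -7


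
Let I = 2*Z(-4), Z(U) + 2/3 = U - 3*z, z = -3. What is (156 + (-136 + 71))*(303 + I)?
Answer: 85085/3 ≈ 28362.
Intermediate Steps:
Z(U) = 25/3 + U (Z(U) = -2/3 + (U - 3*(-3)) = -2/3 + (U + 9) = -2/3 + (9 + U) = 25/3 + U)
I = 26/3 (I = 2*(25/3 - 4) = 2*(13/3) = 26/3 ≈ 8.6667)
(156 + (-136 + 71))*(303 + I) = (156 + (-136 + 71))*(303 + 26/3) = (156 - 65)*(935/3) = 91*(935/3) = 85085/3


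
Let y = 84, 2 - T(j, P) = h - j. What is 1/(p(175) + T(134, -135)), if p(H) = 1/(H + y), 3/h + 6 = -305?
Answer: 80549/10955752 ≈ 0.0073522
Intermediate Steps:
h = -3/311 (h = 3/(-6 - 305) = 3/(-311) = 3*(-1/311) = -3/311 ≈ -0.0096463)
T(j, P) = 625/311 + j (T(j, P) = 2 - (-3/311 - j) = 2 + (3/311 + j) = 625/311 + j)
p(H) = 1/(84 + H) (p(H) = 1/(H + 84) = 1/(84 + H))
1/(p(175) + T(134, -135)) = 1/(1/(84 + 175) + (625/311 + 134)) = 1/(1/259 + 42299/311) = 1/(10955752/80549) = 80549/10955752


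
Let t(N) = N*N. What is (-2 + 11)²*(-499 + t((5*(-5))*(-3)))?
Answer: 415206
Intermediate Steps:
t(N) = N²
(-2 + 11)²*(-499 + t((5*(-5))*(-3))) = (-2 + 11)²*(-499 + ((5*(-5))*(-3))²) = 9²*(-499 + (-25*(-3))²) = 81*(-499 + 75²) = 81*(-499 + 5625) = 81*5126 = 415206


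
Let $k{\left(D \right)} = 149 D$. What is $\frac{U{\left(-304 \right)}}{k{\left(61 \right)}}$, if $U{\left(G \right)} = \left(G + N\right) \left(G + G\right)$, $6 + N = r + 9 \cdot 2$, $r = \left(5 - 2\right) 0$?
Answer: $\frac{177536}{9089} \approx 19.533$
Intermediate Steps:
$r = 0$ ($r = 3 \cdot 0 = 0$)
$N = 12$ ($N = -6 + \left(0 + 9 \cdot 2\right) = -6 + \left(0 + 18\right) = -6 + 18 = 12$)
$U{\left(G \right)} = 2 G \left(12 + G\right)$ ($U{\left(G \right)} = \left(G + 12\right) \left(G + G\right) = \left(12 + G\right) 2 G = 2 G \left(12 + G\right)$)
$\frac{U{\left(-304 \right)}}{k{\left(61 \right)}} = \frac{2 \left(-304\right) \left(12 - 304\right)}{149 \cdot 61} = \frac{2 \left(-304\right) \left(-292\right)}{9089} = 177536 \cdot \frac{1}{9089} = \frac{177536}{9089}$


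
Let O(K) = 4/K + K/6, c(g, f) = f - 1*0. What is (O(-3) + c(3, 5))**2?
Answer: 361/36 ≈ 10.028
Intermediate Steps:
c(g, f) = f (c(g, f) = f + 0 = f)
O(K) = 4/K + K/6 (O(K) = 4/K + K*(1/6) = 4/K + K/6)
(O(-3) + c(3, 5))**2 = ((4/(-3) + (1/6)*(-3)) + 5)**2 = ((4*(-1/3) - 1/2) + 5)**2 = ((-4/3 - 1/2) + 5)**2 = (-11/6 + 5)**2 = (19/6)**2 = 361/36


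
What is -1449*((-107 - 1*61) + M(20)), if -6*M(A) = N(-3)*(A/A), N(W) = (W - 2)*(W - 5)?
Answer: 253092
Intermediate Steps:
N(W) = (-5 + W)*(-2 + W) (N(W) = (-2 + W)*(-5 + W) = (-5 + W)*(-2 + W))
M(A) = -20/3 (M(A) = -(10 + (-3)**2 - 7*(-3))*A/A/6 = -(10 + 9 + 21)/6 = -20/3)
-1449*((-107 - 1*61) + M(20)) = -1449*((-107 - 1*61) - 20/3) = -1449*((-107 - 61) - 20/3) = -1449*(-168 - 20/3) = -1449*(-524/3) = 253092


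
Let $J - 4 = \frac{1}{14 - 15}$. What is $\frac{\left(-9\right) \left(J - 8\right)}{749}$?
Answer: $\frac{45}{749} \approx 0.06008$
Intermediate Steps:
$J = 3$ ($J = 4 + \frac{1}{14 - 15} = 4 + \frac{1}{-1} = 4 - 1 = 3$)
$\frac{\left(-9\right) \left(J - 8\right)}{749} = \frac{\left(-9\right) \left(3 - 8\right)}{749} = \left(-9\right) \left(-5\right) \frac{1}{749} = 45 \cdot \frac{1}{749} = \frac{45}{749}$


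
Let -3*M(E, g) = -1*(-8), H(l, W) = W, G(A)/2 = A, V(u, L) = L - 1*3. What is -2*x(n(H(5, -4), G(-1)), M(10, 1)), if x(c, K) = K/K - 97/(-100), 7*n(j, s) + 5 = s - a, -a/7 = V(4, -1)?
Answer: -197/50 ≈ -3.9400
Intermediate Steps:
V(u, L) = -3 + L (V(u, L) = L - 3 = -3 + L)
a = 28 (a = -7*(-3 - 1) = -7*(-4) = 28)
G(A) = 2*A
M(E, g) = -8/3 (M(E, g) = -(-1)*(-8)/3 = -⅓*8 = -8/3)
n(j, s) = -33/7 + s/7 (n(j, s) = -5/7 + (s - 1*28)/7 = -5/7 + (s - 28)/7 = -5/7 + (-28 + s)/7 = -5/7 + (-4 + s/7) = -33/7 + s/7)
x(c, K) = 197/100 (x(c, K) = 1 - 97*(-1/100) = 1 + 97/100 = 197/100)
-2*x(n(H(5, -4), G(-1)), M(10, 1)) = -2*197/100 = -197/50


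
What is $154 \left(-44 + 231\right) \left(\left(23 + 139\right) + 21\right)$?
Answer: $5270034$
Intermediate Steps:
$154 \left(-44 + 231\right) \left(\left(23 + 139\right) + 21\right) = 154 \cdot 187 \left(162 + 21\right) = 154 \cdot 187 \cdot 183 = 154 \cdot 34221 = 5270034$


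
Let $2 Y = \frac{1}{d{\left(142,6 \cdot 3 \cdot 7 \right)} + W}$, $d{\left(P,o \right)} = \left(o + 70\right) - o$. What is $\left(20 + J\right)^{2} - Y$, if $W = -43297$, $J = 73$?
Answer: $\frac{747740647}{86454} \approx 8649.0$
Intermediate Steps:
$d{\left(P,o \right)} = 70$ ($d{\left(P,o \right)} = \left(70 + o\right) - o = 70$)
$Y = - \frac{1}{86454}$ ($Y = \frac{1}{2 \left(70 - 43297\right)} = \frac{1}{2 \left(-43227\right)} = \frac{1}{2} \left(- \frac{1}{43227}\right) = - \frac{1}{86454} \approx -1.1567 \cdot 10^{-5}$)
$\left(20 + J\right)^{2} - Y = \left(20 + 73\right)^{2} - - \frac{1}{86454} = 93^{2} + \frac{1}{86454} = 8649 + \frac{1}{86454} = \frac{747740647}{86454}$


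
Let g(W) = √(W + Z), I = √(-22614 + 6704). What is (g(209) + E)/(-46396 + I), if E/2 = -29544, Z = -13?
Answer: 1370398652/1076302363 + 29537*I*√15910/1076302363 ≈ 1.2732 + 0.0034615*I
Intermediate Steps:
I = I*√15910 (I = √(-15910) = I*√15910 ≈ 126.13*I)
g(W) = √(-13 + W) (g(W) = √(W - 13) = √(-13 + W))
E = -59088 (E = 2*(-29544) = -59088)
(g(209) + E)/(-46396 + I) = (√(-13 + 209) - 59088)/(-46396 + I*√15910) = (√196 - 59088)/(-46396 + I*√15910) = (14 - 59088)/(-46396 + I*√15910) = -59074/(-46396 + I*√15910)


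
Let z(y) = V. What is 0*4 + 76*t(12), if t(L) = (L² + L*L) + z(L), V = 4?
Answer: 22192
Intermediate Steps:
z(y) = 4
t(L) = 4 + 2*L² (t(L) = (L² + L*L) + 4 = (L² + L²) + 4 = 2*L² + 4 = 4 + 2*L²)
0*4 + 76*t(12) = 0*4 + 76*(4 + 2*12²) = 0 + 76*(4 + 2*144) = 0 + 76*(4 + 288) = 0 + 76*292 = 0 + 22192 = 22192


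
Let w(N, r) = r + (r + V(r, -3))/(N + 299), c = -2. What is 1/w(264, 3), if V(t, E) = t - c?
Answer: 563/1697 ≈ 0.33176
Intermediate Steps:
V(t, E) = 2 + t (V(t, E) = t - 1*(-2) = t + 2 = 2 + t)
w(N, r) = r + (2 + 2*r)/(299 + N) (w(N, r) = r + (r + (2 + r))/(N + 299) = r + (2 + 2*r)/(299 + N))
1/w(264, 3) = 1/((2 + 301*3 + 264*3)/(299 + 264)) = 1/((2 + 903 + 792)/563) = 1/((1/563)*1697) = 1/(1697/563) = 563/1697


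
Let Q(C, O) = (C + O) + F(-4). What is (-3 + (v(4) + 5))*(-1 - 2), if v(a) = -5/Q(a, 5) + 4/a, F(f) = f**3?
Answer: -102/11 ≈ -9.2727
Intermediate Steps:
Q(C, O) = -64 + C + O (Q(C, O) = (C + O) + (-4)**3 = (C + O) - 64 = -64 + C + O)
v(a) = -5/(-59 + a) + 4/a (v(a) = -5/(-64 + a + 5) + 4/a = -5/(-59 + a) + 4/a)
(-3 + (v(4) + 5))*(-1 - 2) = (-3 + ((-236 - 1*4)/(4*(-59 + 4)) + 5))*(-1 - 2) = (-3 + ((1/4)*(-236 - 4)/(-55) + 5))*(-3) = (-3 + ((1/4)*(-1/55)*(-240) + 5))*(-3) = (-3 + (12/11 + 5))*(-3) = (-3 + 67/11)*(-3) = (34/11)*(-3) = -102/11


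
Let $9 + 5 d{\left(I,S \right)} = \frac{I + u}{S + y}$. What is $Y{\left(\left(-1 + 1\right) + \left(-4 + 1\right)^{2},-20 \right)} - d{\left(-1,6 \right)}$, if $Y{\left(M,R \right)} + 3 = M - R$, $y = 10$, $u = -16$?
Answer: $\frac{2241}{80} \approx 28.013$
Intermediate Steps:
$d{\left(I,S \right)} = - \frac{9}{5} + \frac{-16 + I}{5 \left(10 + S\right)}$ ($d{\left(I,S \right)} = - \frac{9}{5} + \frac{\left(I - 16\right) \frac{1}{S + 10}}{5} = - \frac{9}{5} + \frac{\left(-16 + I\right) \frac{1}{10 + S}}{5} = - \frac{9}{5} + \frac{\frac{1}{10 + S} \left(-16 + I\right)}{5} = - \frac{9}{5} + \frac{-16 + I}{5 \left(10 + S\right)}$)
$Y{\left(M,R \right)} = -3 + M - R$ ($Y{\left(M,R \right)} = -3 + \left(M - R\right) = -3 + M - R$)
$Y{\left(\left(-1 + 1\right) + \left(-4 + 1\right)^{2},-20 \right)} - d{\left(-1,6 \right)} = \left(-3 + \left(\left(-1 + 1\right) + \left(-4 + 1\right)^{2}\right) - -20\right) - \frac{-106 - 1 - 54}{5 \left(10 + 6\right)} = \left(-3 + \left(0 + \left(-3\right)^{2}\right) + 20\right) - \frac{-106 - 1 - 54}{5 \cdot 16} = \left(-3 + \left(0 + 9\right) + 20\right) - \frac{1}{5} \cdot \frac{1}{16} \left(-161\right) = \left(-3 + 9 + 20\right) - - \frac{161}{80} = 26 + \frac{161}{80} = \frac{2241}{80}$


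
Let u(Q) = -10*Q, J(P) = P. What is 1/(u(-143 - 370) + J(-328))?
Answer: 1/4802 ≈ 0.00020825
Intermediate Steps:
1/(u(-143 - 370) + J(-328)) = 1/(-10*(-143 - 370) - 328) = 1/(-10*(-513) - 328) = 1/(5130 - 328) = 1/4802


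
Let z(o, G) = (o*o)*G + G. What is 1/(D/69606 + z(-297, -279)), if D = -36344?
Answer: -34803/856522381942 ≈ -4.0633e-8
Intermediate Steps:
z(o, G) = G + G*o**2 (z(o, G) = o**2*G + G = G*o**2 + G = G + G*o**2)
1/(D/69606 + z(-297, -279)) = 1/(-36344/69606 - 279*(1 + (-297)**2)) = 1/(-36344*1/69606 - 279*(1 + 88209)) = 1/(-18172/34803 - 279*88210) = 1/(-18172/34803 - 24610590) = 1/(-856522381942/34803) = -34803/856522381942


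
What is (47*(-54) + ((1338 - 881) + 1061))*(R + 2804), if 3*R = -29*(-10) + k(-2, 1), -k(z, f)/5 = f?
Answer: -2956980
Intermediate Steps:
k(z, f) = -5*f
R = 95 (R = (-29*(-10) - 5*1)/3 = (290 - 5)/3 = (⅓)*285 = 95)
(47*(-54) + ((1338 - 881) + 1061))*(R + 2804) = (47*(-54) + ((1338 - 881) + 1061))*(95 + 2804) = (-2538 + (457 + 1061))*2899 = (-2538 + 1518)*2899 = -1020*2899 = -2956980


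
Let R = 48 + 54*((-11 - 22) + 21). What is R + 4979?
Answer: 4379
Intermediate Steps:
R = -600 (R = 48 + 54*(-33 + 21) = 48 + 54*(-12) = 48 - 648 = -600)
R + 4979 = -600 + 4979 = 4379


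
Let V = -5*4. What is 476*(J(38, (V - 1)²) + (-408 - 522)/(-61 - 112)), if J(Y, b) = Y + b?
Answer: 39887372/173 ≈ 2.3056e+5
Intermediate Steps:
V = -20
476*(J(38, (V - 1)²) + (-408 - 522)/(-61 - 112)) = 476*((38 + (-20 - 1)²) + (-408 - 522)/(-61 - 112)) = 476*((38 + (-21)²) - 930/(-173)) = 476*((38 + 441) - 930*(-1/173)) = 476*(479 + 930/173) = 476*(83797/173) = 39887372/173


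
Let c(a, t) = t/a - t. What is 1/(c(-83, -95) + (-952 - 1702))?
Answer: -83/212302 ≈ -0.00039095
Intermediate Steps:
c(a, t) = -t + t/a
1/(c(-83, -95) + (-952 - 1702)) = 1/((-1*(-95) - 95/(-83)) + (-952 - 1702)) = 1/((95 - 95*(-1/83)) - 2654) = 1/((95 + 95/83) - 2654) = 1/(7980/83 - 2654) = 1/(-212302/83) = -83/212302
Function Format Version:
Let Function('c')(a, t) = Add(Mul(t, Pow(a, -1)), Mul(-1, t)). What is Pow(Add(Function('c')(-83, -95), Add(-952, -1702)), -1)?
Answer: Rational(-83, 212302) ≈ -0.00039095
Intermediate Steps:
Function('c')(a, t) = Add(Mul(-1, t), Mul(t, Pow(a, -1)))
Pow(Add(Function('c')(-83, -95), Add(-952, -1702)), -1) = Pow(Add(Add(Mul(-1, -95), Mul(-95, Pow(-83, -1))), Add(-952, -1702)), -1) = Pow(Add(Add(95, Mul(-95, Rational(-1, 83))), -2654), -1) = Pow(Add(Add(95, Rational(95, 83)), -2654), -1) = Pow(Add(Rational(7980, 83), -2654), -1) = Pow(Rational(-212302, 83), -1) = Rational(-83, 212302)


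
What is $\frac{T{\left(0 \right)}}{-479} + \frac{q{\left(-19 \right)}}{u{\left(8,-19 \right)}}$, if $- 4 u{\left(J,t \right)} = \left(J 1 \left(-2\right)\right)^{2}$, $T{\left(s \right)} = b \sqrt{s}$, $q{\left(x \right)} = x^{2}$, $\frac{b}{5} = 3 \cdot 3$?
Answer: $- \frac{361}{64} \approx -5.6406$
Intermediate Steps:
$b = 45$ ($b = 5 \cdot 3 \cdot 3 = 5 \cdot 9 = 45$)
$T{\left(s \right)} = 45 \sqrt{s}$
$u{\left(J,t \right)} = - J^{2}$ ($u{\left(J,t \right)} = - \frac{\left(J 1 \left(-2\right)\right)^{2}}{4} = - \frac{\left(J \left(-2\right)\right)^{2}}{4} = - \frac{\left(- 2 J\right)^{2}}{4} = - \frac{4 J^{2}}{4} = - J^{2}$)
$\frac{T{\left(0 \right)}}{-479} + \frac{q{\left(-19 \right)}}{u{\left(8,-19 \right)}} = \frac{45 \sqrt{0}}{-479} + \frac{\left(-19\right)^{2}}{\left(-1\right) 8^{2}} = 45 \cdot 0 \left(- \frac{1}{479}\right) + \frac{361}{\left(-1\right) 64} = 0 \left(- \frac{1}{479}\right) + \frac{361}{-64} = 0 + 361 \left(- \frac{1}{64}\right) = 0 - \frac{361}{64} = - \frac{361}{64}$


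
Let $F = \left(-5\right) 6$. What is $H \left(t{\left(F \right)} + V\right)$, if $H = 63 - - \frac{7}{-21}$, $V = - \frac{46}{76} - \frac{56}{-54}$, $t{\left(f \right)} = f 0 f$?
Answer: $\frac{41642}{1539} \approx 27.058$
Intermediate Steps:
$F = -30$
$t{\left(f \right)} = 0$ ($t{\left(f \right)} = 0 f = 0$)
$V = \frac{443}{1026}$ ($V = \left(-46\right) \frac{1}{76} - - \frac{28}{27} = - \frac{23}{38} + \frac{28}{27} = \frac{443}{1026} \approx 0.43177$)
$H = \frac{188}{3}$ ($H = 63 - \left(-7\right) \left(- \frac{1}{21}\right) = 63 - \frac{1}{3} = \frac{188}{3} \approx 62.667$)
$H \left(t{\left(F \right)} + V\right) = \frac{188 \left(0 + \frac{443}{1026}\right)}{3} = \frac{188}{3} \cdot \frac{443}{1026} = \frac{41642}{1539}$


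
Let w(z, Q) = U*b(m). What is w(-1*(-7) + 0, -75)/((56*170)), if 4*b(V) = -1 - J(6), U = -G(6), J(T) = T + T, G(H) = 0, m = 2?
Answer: 0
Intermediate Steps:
J(T) = 2*T
U = 0 (U = -1*0 = 0)
b(V) = -13/4 (b(V) = (-1 - 2*6)/4 = (-1 - 1*12)/4 = (-1 - 12)/4 = (1/4)*(-13) = -13/4)
w(z, Q) = 0 (w(z, Q) = 0*(-13/4) = 0)
w(-1*(-7) + 0, -75)/((56*170)) = 0/((56*170)) = 0/9520 = 0*(1/9520) = 0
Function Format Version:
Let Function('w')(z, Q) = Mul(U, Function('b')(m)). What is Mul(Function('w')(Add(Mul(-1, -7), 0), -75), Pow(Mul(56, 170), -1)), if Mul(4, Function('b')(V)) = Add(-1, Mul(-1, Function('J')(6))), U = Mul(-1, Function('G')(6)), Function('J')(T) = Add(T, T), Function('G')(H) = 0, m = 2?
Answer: 0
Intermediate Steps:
Function('J')(T) = Mul(2, T)
U = 0 (U = Mul(-1, 0) = 0)
Function('b')(V) = Rational(-13, 4) (Function('b')(V) = Mul(Rational(1, 4), Add(-1, Mul(-1, Mul(2, 6)))) = Mul(Rational(1, 4), Add(-1, Mul(-1, 12))) = Mul(Rational(1, 4), Add(-1, -12)) = Mul(Rational(1, 4), -13) = Rational(-13, 4))
Function('w')(z, Q) = 0 (Function('w')(z, Q) = Mul(0, Rational(-13, 4)) = 0)
Mul(Function('w')(Add(Mul(-1, -7), 0), -75), Pow(Mul(56, 170), -1)) = Mul(0, Pow(Mul(56, 170), -1)) = Mul(0, Pow(9520, -1)) = Mul(0, Rational(1, 9520)) = 0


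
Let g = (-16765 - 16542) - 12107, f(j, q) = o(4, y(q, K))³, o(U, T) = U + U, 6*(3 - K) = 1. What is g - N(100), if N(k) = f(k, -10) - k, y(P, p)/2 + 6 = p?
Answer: -45826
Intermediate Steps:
K = 17/6 (K = 3 - ⅙*1 = 3 - ⅙ = 17/6 ≈ 2.8333)
y(P, p) = -12 + 2*p
o(U, T) = 2*U
f(j, q) = 512 (f(j, q) = (2*4)³ = 8³ = 512)
g = -45414 (g = -33307 - 12107 = -45414)
N(k) = 512 - k
g - N(100) = -45414 - (512 - 1*100) = -45414 - (512 - 100) = -45414 - 1*412 = -45414 - 412 = -45826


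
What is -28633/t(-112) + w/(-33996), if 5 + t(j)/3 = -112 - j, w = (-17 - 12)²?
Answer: 324464951/169980 ≈ 1908.8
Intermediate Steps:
w = 841 (w = (-29)² = 841)
t(j) = -351 - 3*j (t(j) = -15 + 3*(-112 - j) = -15 + (-336 - 3*j) = -351 - 3*j)
-28633/t(-112) + w/(-33996) = -28633/(-351 - 3*(-112)) + 841/(-33996) = -28633/(-351 + 336) + 841*(-1/33996) = -28633/(-15) - 841/33996 = -28633*(-1/15) - 841/33996 = 28633/15 - 841/33996 = 324464951/169980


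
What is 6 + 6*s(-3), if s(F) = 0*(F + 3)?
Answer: 6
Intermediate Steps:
s(F) = 0 (s(F) = 0*(3 + F) = 0)
6 + 6*s(-3) = 6 + 6*0 = 6 + 0 = 6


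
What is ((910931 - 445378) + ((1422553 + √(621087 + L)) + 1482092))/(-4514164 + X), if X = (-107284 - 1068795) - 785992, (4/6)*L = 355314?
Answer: -3370198/6476235 - √1154058/6476235 ≈ -0.52056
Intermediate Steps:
L = 532971 (L = (3/2)*355314 = 532971)
X = -1962071 (X = -1176079 - 785992 = -1962071)
((910931 - 445378) + ((1422553 + √(621087 + L)) + 1482092))/(-4514164 + X) = ((910931 - 445378) + ((1422553 + √(621087 + 532971)) + 1482092))/(-4514164 - 1962071) = (465553 + ((1422553 + √1154058) + 1482092))/(-6476235) = (465553 + (2904645 + √1154058))*(-1/6476235) = (3370198 + √1154058)*(-1/6476235) = -3370198/6476235 - √1154058/6476235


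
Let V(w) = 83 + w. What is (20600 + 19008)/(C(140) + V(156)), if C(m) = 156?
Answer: 39608/395 ≈ 100.27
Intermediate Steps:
(20600 + 19008)/(C(140) + V(156)) = (20600 + 19008)/(156 + (83 + 156)) = 39608/(156 + 239) = 39608/395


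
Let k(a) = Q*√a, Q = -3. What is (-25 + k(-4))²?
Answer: 589 + 300*I ≈ 589.0 + 300.0*I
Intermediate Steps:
k(a) = -3*√a
(-25 + k(-4))² = (-25 - 6*I)²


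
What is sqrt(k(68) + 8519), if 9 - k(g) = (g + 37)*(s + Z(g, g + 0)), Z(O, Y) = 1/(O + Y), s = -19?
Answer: sqrt(48654782)/68 ≈ 102.58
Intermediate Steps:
k(g) = 9 - (-19 + 1/(2*g))*(37 + g) (k(g) = 9 - (g + 37)*(-19 + 1/(g + (g + 0))) = 9 - (37 + g)*(-19 + 1/(g + g)) = 9 - (37 + g)*(-19 + 1/(2*g)) = 9 - (-19 + 1/(2*g))*(37 + g))
sqrt(k(68) + 8519) = sqrt((1/2)*(-37 + 68*(1423 + 38*68))/68 + 8519) = sqrt((1/2)*(1/68)*(-37 + 68*(1423 + 2584)) + 8519) = sqrt((1/2)*(1/68)*(-37 + 68*4007) + 8519) = sqrt((1/2)*(1/68)*(-37 + 272476) + 8519) = sqrt((1/2)*(1/68)*272439 + 8519) = sqrt(272439/136 + 8519) = sqrt(1431023/136) = sqrt(48654782)/68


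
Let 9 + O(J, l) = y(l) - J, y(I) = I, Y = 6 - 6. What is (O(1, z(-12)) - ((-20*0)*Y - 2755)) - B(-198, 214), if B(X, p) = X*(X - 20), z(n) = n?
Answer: -40431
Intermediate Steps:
Y = 0
O(J, l) = -9 + l - J (O(J, l) = -9 + (l - J) = -9 + l - J)
B(X, p) = X*(-20 + X)
(O(1, z(-12)) - ((-20*0)*Y - 2755)) - B(-198, 214) = ((-9 - 12 - 1*1) - (-20*0*0 - 2755)) - (-198)*(-20 - 198) = ((-9 - 12 - 1) - (0*0 - 2755)) - (-198)*(-218) = (-22 - (0 - 2755)) - 1*43164 = (-22 - 1*(-2755)) - 43164 = (-22 + 2755) - 43164 = 2733 - 43164 = -40431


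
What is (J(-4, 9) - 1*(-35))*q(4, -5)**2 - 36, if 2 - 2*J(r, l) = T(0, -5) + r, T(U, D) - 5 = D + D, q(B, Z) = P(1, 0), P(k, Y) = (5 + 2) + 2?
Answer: 6489/2 ≈ 3244.5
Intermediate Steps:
P(k, Y) = 9 (P(k, Y) = 7 + 2 = 9)
q(B, Z) = 9
T(U, D) = 5 + 2*D (T(U, D) = 5 + (D + D) = 5 + 2*D)
J(r, l) = 7/2 - r/2 (J(r, l) = 1 - ((5 + 2*(-5)) + r)/2 = 1 - ((5 - 10) + r)/2 = 1 - (-5 + r)/2 = 1 + (5/2 - r/2) = 7/2 - r/2)
(J(-4, 9) - 1*(-35))*q(4, -5)**2 - 36 = ((7/2 - 1/2*(-4)) - 1*(-35))*9**2 - 36 = ((7/2 + 2) + 35)*81 - 36 = (11/2 + 35)*81 - 36 = (81/2)*81 - 36 = 6561/2 - 36 = 6489/2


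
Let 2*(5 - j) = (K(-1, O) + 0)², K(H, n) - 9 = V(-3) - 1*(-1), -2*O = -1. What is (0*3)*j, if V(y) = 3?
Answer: 0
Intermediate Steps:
O = ½ (O = -½*(-1) = ½ ≈ 0.50000)
K(H, n) = 13 (K(H, n) = 9 + (3 - 1*(-1)) = 9 + (3 + 1) = 9 + 4 = 13)
j = -159/2 (j = 5 - (13 + 0)²/2 = 5 - ½*13² = 5 - ½*169 = 5 - 169/2 = -159/2 ≈ -79.500)
(0*3)*j = (0*3)*(-159/2) = 0*(-159/2) = 0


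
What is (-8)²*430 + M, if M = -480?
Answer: 27040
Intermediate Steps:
(-8)²*430 + M = (-8)²*430 - 480 = 64*430 - 480 = 27520 - 480 = 27040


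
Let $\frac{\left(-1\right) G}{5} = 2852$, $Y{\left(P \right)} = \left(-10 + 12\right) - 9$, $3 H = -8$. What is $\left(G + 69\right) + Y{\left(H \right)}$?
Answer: $-14198$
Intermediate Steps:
$H = - \frac{8}{3}$ ($H = \frac{1}{3} \left(-8\right) = - \frac{8}{3} \approx -2.6667$)
$Y{\left(P \right)} = -7$ ($Y{\left(P \right)} = 2 - 9 = -7$)
$G = -14260$ ($G = \left(-5\right) 2852 = -14260$)
$\left(G + 69\right) + Y{\left(H \right)} = \left(-14260 + 69\right) - 7 = -14191 - 7 = -14198$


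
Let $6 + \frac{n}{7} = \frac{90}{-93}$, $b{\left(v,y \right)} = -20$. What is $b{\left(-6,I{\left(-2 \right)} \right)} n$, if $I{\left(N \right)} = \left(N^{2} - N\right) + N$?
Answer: $\frac{30240}{31} \approx 975.48$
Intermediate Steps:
$I{\left(N \right)} = N^{2}$
$n = - \frac{1512}{31}$ ($n = -42 + 7 \frac{90}{-93} = -42 + 7 \cdot 90 \left(- \frac{1}{93}\right) = -42 + 7 \left(- \frac{30}{31}\right) = -42 - \frac{210}{31} = - \frac{1512}{31} \approx -48.774$)
$b{\left(-6,I{\left(-2 \right)} \right)} n = \left(-20\right) \left(- \frac{1512}{31}\right) = \frac{30240}{31}$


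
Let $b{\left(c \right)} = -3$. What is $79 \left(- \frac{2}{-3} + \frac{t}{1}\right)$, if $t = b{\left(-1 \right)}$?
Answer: $- \frac{553}{3} \approx -184.33$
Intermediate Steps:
$t = -3$
$79 \left(- \frac{2}{-3} + \frac{t}{1}\right) = 79 \left(- \frac{2}{-3} - \frac{3}{1}\right) = 79 \left(\left(-2\right) \left(- \frac{1}{3}\right) - 3\right) = 79 \left(\frac{2}{3} - 3\right) = 79 \left(- \frac{7}{3}\right) = - \frac{553}{3}$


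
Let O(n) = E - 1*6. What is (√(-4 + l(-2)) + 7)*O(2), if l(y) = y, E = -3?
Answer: -63 - 9*I*√6 ≈ -63.0 - 22.045*I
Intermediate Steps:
O(n) = -9 (O(n) = -3 - 1*6 = -3 - 6 = -9)
(√(-4 + l(-2)) + 7)*O(2) = (√(-4 - 2) + 7)*(-9) = (√(-6) + 7)*(-9) = (I*√6 + 7)*(-9) = (7 + I*√6)*(-9) = -63 - 9*I*√6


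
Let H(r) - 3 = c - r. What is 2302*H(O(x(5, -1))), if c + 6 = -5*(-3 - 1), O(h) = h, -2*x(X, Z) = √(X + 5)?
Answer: 39134 + 1151*√10 ≈ 42774.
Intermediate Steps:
x(X, Z) = -√(5 + X)/2 (x(X, Z) = -√(X + 5)/2 = -√(5 + X)/2)
c = 14 (c = -6 - 5*(-3 - 1) = -6 - 5*(-4) = -6 + 20 = 14)
H(r) = 17 - r (H(r) = 3 + (14 - r) = 17 - r)
2302*H(O(x(5, -1))) = 2302*(17 - (-1)*√(5 + 5)/2) = 2302*(17 - (-1)*√10/2) = 2302*(17 + √10/2) = 39134 + 1151*√10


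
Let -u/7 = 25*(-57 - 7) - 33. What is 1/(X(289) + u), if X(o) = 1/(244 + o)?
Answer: 533/6092724 ≈ 8.7481e-5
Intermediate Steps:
u = 11431 (u = -7*(25*(-57 - 7) - 33) = -7*(25*(-64) - 33) = -7*(-1600 - 33) = -7*(-1633) = 11431)
1/(X(289) + u) = 1/(1/(244 + 289) + 11431) = 1/(1/533 + 11431) = 1/(6092724/533) = 533/6092724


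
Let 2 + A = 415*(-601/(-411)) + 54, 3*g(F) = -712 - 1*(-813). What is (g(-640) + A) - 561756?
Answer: -230597092/411 ≈ -5.6106e+5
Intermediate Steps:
g(F) = 101/3 (g(F) = (-712 - 1*(-813))/3 = (-712 + 813)/3 = (⅓)*101 = 101/3)
A = 270787/411 (A = -2 + (415*(-601/(-411)) + 54) = -2 + (415*(-601*(-1/411)) + 54) = -2 + (415*(601/411) + 54) = -2 + (249415/411 + 54) = -2 + 271609/411 = 270787/411 ≈ 658.85)
(g(-640) + A) - 561756 = (101/3 + 270787/411) - 561756 = 284624/411 - 561756 = -230597092/411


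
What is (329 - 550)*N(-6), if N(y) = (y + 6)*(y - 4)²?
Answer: 0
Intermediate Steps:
N(y) = (-4 + y)²*(6 + y) (N(y) = (6 + y)*(-4 + y)² = (-4 + y)²*(6 + y))
(329 - 550)*N(-6) = (329 - 550)*((-4 - 6)²*(6 - 6)) = -221*(-10)²*0 = -22100*0 = -221*0 = 0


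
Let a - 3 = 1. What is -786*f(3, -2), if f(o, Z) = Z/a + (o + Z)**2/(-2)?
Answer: 786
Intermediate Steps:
a = 4 (a = 3 + 1 = 4)
f(o, Z) = -(Z + o)**2/2 + Z/4 (f(o, Z) = Z/4 + (o + Z)**2/(-2) = Z*(1/4) + (Z + o)**2*(-1/2) = Z/4 - (Z + o)**2/2 = -(Z + o)**2/2 + Z/4)
-786*f(3, -2) = -786*(-(-2 + 3)**2/2 + (1/4)*(-2)) = -786*(-1/2*1**2 - 1/2) = -786*(-1/2*1 - 1/2) = -786*(-1/2 - 1/2) = -786*(-1) = 786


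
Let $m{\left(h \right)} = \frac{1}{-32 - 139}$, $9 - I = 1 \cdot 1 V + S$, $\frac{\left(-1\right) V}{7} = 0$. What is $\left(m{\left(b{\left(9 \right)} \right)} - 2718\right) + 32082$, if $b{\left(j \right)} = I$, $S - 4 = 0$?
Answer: $\frac{5021243}{171} \approx 29364.0$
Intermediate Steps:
$V = 0$ ($V = \left(-7\right) 0 = 0$)
$S = 4$ ($S = 4 + 0 = 4$)
$I = 5$ ($I = 9 - \left(1 \cdot 1 \cdot 0 + 4\right) = 9 - \left(1 \cdot 0 + 4\right) = 9 - \left(0 + 4\right) = 9 - 4 = 5$)
$b{\left(j \right)} = 5$
$m{\left(h \right)} = - \frac{1}{171}$ ($m{\left(h \right)} = \frac{1}{-171} = - \frac{1}{171}$)
$\left(m{\left(b{\left(9 \right)} \right)} - 2718\right) + 32082 = \left(- \frac{1}{171} - 2718\right) + 32082 = - \frac{464779}{171} + 32082 = \frac{5021243}{171}$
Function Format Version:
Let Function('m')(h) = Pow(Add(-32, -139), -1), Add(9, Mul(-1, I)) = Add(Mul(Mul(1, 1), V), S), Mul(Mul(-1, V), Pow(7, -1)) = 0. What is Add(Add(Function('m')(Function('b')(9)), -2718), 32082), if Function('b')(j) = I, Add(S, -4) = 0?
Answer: Rational(5021243, 171) ≈ 29364.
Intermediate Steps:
V = 0 (V = Mul(-7, 0) = 0)
S = 4 (S = Add(4, 0) = 4)
I = 5 (I = Add(9, Mul(-1, Add(Mul(Mul(1, 1), 0), 4))) = Add(9, Mul(-1, Add(Mul(1, 0), 4))) = Add(9, Mul(-1, Add(0, 4))) = Add(9, Mul(-1, 4)) = Add(9, -4) = 5)
Function('b')(j) = 5
Function('m')(h) = Rational(-1, 171) (Function('m')(h) = Pow(-171, -1) = Rational(-1, 171))
Add(Add(Function('m')(Function('b')(9)), -2718), 32082) = Add(Add(Rational(-1, 171), -2718), 32082) = Add(Rational(-464779, 171), 32082) = Rational(5021243, 171)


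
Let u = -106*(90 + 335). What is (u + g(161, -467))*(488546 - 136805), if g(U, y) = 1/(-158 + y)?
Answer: -9903707882991/625 ≈ -1.5846e+10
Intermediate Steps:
u = -45050 (u = -106*425 = -45050)
(u + g(161, -467))*(488546 - 136805) = (-45050 + 1/(-158 - 467))*(488546 - 136805) = (-45050 + 1/(-625))*351741 = (-45050 - 1/625)*351741 = -28156251/625*351741 = -9903707882991/625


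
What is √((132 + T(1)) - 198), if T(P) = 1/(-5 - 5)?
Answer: I*√6610/10 ≈ 8.1302*I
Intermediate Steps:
T(P) = -⅒ (T(P) = 1/(-10) = -⅒)
√((132 + T(1)) - 198) = √((132 - ⅒) - 198) = √(1319/10 - 198) = √(-661/10) = I*√6610/10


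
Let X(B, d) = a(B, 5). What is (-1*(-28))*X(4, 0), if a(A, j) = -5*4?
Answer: -560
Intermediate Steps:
a(A, j) = -20
X(B, d) = -20
(-1*(-28))*X(4, 0) = -1*(-28)*(-20) = 28*(-20) = -560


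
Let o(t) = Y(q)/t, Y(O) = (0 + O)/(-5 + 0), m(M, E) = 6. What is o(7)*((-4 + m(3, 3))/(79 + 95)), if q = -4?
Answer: 4/3045 ≈ 0.0013136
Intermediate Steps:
Y(O) = -O/5 (Y(O) = O/(-5) = O*(-1/5) = -O/5)
o(t) = 4/(5*t) (o(t) = (-1/5*(-4))/t = 4/(5*t))
o(7)*((-4 + m(3, 3))/(79 + 95)) = ((4/5)/7)*((-4 + 6)/(79 + 95)) = ((4/5)*(1/7))*(2/174) = 4*(2*(1/174))/35 = (4/35)*(1/87) = 4/3045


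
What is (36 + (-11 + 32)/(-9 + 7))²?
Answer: 2601/4 ≈ 650.25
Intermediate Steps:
(36 + (-11 + 32)/(-9 + 7))² = (36 + 21/(-2))² = (36 + 21*(-½))² = (36 - 21/2)² = (51/2)² = 2601/4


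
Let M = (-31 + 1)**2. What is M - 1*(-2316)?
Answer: 3216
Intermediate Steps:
M = 900 (M = (-30)**2 = 900)
M - 1*(-2316) = 900 - 1*(-2316) = 900 + 2316 = 3216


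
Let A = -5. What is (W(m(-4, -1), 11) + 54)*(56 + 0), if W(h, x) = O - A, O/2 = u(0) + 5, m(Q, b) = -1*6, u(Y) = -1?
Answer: 3752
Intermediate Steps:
m(Q, b) = -6
O = 8 (O = 2*(-1 + 5) = 2*4 = 8)
W(h, x) = 13 (W(h, x) = 8 - 1*(-5) = 8 + 5 = 13)
(W(m(-4, -1), 11) + 54)*(56 + 0) = (13 + 54)*(56 + 0) = 67*56 = 3752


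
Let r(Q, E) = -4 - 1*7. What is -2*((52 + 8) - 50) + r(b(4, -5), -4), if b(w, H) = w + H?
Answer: -31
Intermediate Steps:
b(w, H) = H + w
r(Q, E) = -11 (r(Q, E) = -4 - 7 = -11)
-2*((52 + 8) - 50) + r(b(4, -5), -4) = -2*((52 + 8) - 50) - 11 = -2*(60 - 50) - 11 = -2*10 - 11 = -20 - 11 = -31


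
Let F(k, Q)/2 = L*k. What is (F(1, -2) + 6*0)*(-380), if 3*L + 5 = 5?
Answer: 0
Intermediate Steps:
L = 0 (L = -5/3 + (1/3)*5 = -5/3 + 5/3 = 0)
F(k, Q) = 0 (F(k, Q) = 2*(0*k) = 2*0 = 0)
(F(1, -2) + 6*0)*(-380) = (0 + 6*0)*(-380) = (0 + 0)*(-380) = 0*(-380) = 0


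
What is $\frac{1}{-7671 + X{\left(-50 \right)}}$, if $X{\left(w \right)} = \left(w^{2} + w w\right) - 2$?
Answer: $- \frac{1}{2673} \approx -0.00037411$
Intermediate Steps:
$X{\left(w \right)} = -2 + 2 w^{2}$ ($X{\left(w \right)} = \left(w^{2} + w^{2}\right) - 2 = 2 w^{2} - 2 = -2 + 2 w^{2}$)
$\frac{1}{-7671 + X{\left(-50 \right)}} = \frac{1}{-7671 - \left(2 - 2 \left(-50\right)^{2}\right)} = \frac{1}{-7671 + \left(-2 + 2 \cdot 2500\right)} = \frac{1}{-7671 + \left(-2 + 5000\right)} = \frac{1}{-7671 + 4998} = \frac{1}{-2673} = - \frac{1}{2673}$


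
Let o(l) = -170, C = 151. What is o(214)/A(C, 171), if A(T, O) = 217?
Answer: -170/217 ≈ -0.78341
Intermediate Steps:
o(214)/A(C, 171) = -170/217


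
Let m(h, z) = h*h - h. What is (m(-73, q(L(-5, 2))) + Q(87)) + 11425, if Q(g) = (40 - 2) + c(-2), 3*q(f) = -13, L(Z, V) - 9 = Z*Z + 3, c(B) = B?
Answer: 16863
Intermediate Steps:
L(Z, V) = 12 + Z² (L(Z, V) = 9 + (Z*Z + 3) = 9 + (Z² + 3) = 9 + (3 + Z²) = 12 + Z²)
q(f) = -13/3 (q(f) = (⅓)*(-13) = -13/3)
m(h, z) = h² - h
Q(g) = 36 (Q(g) = (40 - 2) - 2 = 38 - 2 = 36)
(m(-73, q(L(-5, 2))) + Q(87)) + 11425 = (-73*(-1 - 73) + 36) + 11425 = (-73*(-74) + 36) + 11425 = (5402 + 36) + 11425 = 5438 + 11425 = 16863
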